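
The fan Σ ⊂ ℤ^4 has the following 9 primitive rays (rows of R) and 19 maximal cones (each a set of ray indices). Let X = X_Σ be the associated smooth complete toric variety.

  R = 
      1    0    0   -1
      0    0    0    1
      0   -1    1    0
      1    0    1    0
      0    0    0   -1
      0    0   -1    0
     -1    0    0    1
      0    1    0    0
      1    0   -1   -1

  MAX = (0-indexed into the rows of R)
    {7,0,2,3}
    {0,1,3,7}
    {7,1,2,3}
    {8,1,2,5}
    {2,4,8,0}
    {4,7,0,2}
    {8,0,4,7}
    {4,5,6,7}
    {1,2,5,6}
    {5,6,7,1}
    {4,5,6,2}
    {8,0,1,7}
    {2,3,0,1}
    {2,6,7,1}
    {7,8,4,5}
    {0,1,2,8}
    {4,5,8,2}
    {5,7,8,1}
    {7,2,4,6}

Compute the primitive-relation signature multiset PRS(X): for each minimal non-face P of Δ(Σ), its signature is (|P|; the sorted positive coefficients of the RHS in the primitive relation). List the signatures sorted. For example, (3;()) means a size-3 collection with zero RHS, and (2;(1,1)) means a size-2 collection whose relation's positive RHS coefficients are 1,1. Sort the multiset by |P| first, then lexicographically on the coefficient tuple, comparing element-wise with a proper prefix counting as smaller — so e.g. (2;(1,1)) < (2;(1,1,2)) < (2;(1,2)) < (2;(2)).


|primitive collections| = 11. Relations:

  P={0,6}:  v_{0} + v_{6} = 0  so sig = (2;())
  P={1,4}:  v_{1} + v_{4} = 0  so sig = (2;())
  P={0,5}:  v_{0} + v_{5} = v_{8}  so sig = (2;(1))
  P={6,8}:  v_{6} + v_{8} = v_{5}  so sig = (2;(1))
  P={3,5}:  v_{3} + v_{5} = v_{0} + v_{1}  so sig = (2;(1,1))
  P={3,4}:  v_{3} + v_{4} = v_{0} + v_{2} + v_{7}  so sig = (2;(1,1,1))
  P={3,6}:  v_{3} + v_{6} = v_{1} + v_{2} + v_{7}  so sig = (2;(1,1,1))
  P={3,8}:  v_{3} + v_{8} = 2·v_{0} + v_{1}  so sig = (2;(1,2))
  P={2,5,7}:  v_{2} + v_{5} + v_{7} = 0  so sig = (3;())
  P={2,7,8}:  v_{2} + v_{7} + v_{8} = v_{0}  so sig = (3;(1))
  P={0,1,2,7}:  v_{0} + v_{1} + v_{2} + v_{7} = v_{3}  so sig = (4;(1))

Hence PRS(X_Σ) =
    (2;())
    (2;())
    (2;(1))
    (2;(1))
    (2;(1,1))
    (2;(1,1,1))
    (2;(1,1,1))
    (2;(1,2))
    (3;())
    (3;(1))
    (4;(1))


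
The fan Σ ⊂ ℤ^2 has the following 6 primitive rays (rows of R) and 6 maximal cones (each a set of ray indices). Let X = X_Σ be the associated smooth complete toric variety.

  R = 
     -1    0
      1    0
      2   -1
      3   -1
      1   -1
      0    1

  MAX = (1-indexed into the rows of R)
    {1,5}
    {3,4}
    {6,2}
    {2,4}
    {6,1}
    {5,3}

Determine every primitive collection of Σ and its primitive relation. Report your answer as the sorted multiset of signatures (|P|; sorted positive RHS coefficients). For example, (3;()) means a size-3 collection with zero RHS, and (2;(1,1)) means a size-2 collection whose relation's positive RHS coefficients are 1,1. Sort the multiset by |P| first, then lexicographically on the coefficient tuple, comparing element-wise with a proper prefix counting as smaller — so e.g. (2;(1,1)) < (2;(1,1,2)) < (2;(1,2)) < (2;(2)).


The 9 primitive collections of Σ (r=6, n=2):

  • {1,2}:  v_{1} + v_{2} = 0  ⟹  sig = (2;())
  • {1,3}:  v_{1} + v_{3} = v_{5}  ⟹  sig = (2;(1))
  • {1,4}:  v_{1} + v_{4} = v_{3}  ⟹  sig = (2;(1))
  • {2,3}:  v_{2} + v_{3} = v_{4}  ⟹  sig = (2;(1))
  • {2,5}:  v_{2} + v_{5} = v_{3}  ⟹  sig = (2;(1))
  • {5,6}:  v_{5} + v_{6} = v_{2}  ⟹  sig = (2;(1))
  • {3,6}:  v_{3} + v_{6} = 2·v_{2}  ⟹  sig = (2;(2))
  • {4,5}:  v_{4} + v_{5} = 2·v_{3}  ⟹  sig = (2;(2))
  • {4,6}:  v_{4} + v_{6} = 3·v_{2}  ⟹  sig = (2;(3))

Sorted signature multiset PRS(X):
    |P|=2: 9 collections, coeffs (), (1), (1), (1), (1), (1), (2), (2), (3)


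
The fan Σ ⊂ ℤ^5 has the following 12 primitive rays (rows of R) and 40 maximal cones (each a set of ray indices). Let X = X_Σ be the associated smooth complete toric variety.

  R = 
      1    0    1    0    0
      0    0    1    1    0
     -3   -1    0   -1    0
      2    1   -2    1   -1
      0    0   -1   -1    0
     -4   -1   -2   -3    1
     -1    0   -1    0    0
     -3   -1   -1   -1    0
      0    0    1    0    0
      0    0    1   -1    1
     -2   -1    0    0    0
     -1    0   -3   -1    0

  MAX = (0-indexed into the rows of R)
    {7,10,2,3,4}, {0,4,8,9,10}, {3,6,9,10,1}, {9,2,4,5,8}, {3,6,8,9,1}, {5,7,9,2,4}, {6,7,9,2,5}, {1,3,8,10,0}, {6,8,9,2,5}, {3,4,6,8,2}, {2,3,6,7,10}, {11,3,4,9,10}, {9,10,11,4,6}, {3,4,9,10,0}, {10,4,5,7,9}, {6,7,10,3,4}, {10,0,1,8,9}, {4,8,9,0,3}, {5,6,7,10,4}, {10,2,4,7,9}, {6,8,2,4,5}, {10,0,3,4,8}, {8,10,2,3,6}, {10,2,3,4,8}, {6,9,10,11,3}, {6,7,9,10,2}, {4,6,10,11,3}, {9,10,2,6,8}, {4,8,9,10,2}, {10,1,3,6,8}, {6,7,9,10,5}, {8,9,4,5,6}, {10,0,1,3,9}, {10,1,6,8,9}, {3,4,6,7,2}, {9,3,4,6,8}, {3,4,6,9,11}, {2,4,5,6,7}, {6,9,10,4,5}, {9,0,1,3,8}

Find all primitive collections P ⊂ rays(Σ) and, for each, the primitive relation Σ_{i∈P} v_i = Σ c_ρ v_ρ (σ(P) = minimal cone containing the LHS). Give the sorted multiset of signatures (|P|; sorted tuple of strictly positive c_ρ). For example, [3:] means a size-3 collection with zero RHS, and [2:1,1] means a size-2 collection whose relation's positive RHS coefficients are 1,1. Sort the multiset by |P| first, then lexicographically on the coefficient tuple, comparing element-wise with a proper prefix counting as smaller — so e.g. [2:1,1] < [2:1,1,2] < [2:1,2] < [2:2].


Δ(Σ) — 12 vertices, 26 min non-faces:

  • {0,6}:  v_{0} + v_{6} = 0 ; sig = [2:]
  • {1,4}:  v_{1} + v_{4} = 0 ; sig = [2:]
  • {7,8}:  v_{7} + v_{8} = v_{2} ; sig = [2:1]
  • {8,11}:  v_{8} + v_{11} = v_{4} + v_{6} ; sig = [2:1,1]
  • {0,5}:  v_{0} + v_{5} = v_{4} + v_{7} + v_{9} ; sig = [2:1,1,1]
  • {0,7}:  v_{0} + v_{7} = v_{4} + v_{8} + v_{10} ; sig = [2:1,1,1]
  • {1,5}:  v_{1} + v_{5} = v_{6} + v_{7} + v_{9} ; sig = [2:1,1,1]
  • {1,7}:  v_{1} + v_{7} = v_{6} + v_{8} + v_{10} ; sig = [2:1,1,1]
  • {2,11}:  v_{2} + v_{11} = v_{4} + v_{6} + v_{7} ; sig = [2:1,1,1]
  • {0,11}:  v_{0} + v_{11} = v_{3} + v_{4} + v_{9} + v_{10} ; sig = [2:1,1,1,1]
  • {1,11}:  v_{1} + v_{11} = v_{3} + v_{6} + v_{9} + v_{10} ; sig = [2:1,1,1,1]
  • {0,2}:  v_{0} + v_{2} = v_{4} + 2·v_{8} + v_{10} ; sig = [2:1,1,2]
  • {1,2}:  v_{1} + v_{2} = v_{6} + 2·v_{8} + v_{10} ; sig = [2:1,1,2]
  • {5,11}:  v_{5} + v_{11} = 3·v_{4} + 3·v_{6} + v_{9} + v_{10} ; sig = [2:1,1,3,3]
  • {7,11}:  v_{7} + v_{11} = 2·v_{4} + 2·v_{6} + v_{10} ; sig = [2:1,2,2]
  • {3,5}:  v_{3} + v_{5} = 2·v_{4} + 2·v_{6} ; sig = [2:2,2]
  • {3,7,9}:  v_{3} + v_{7} + v_{9} = v_{4} + v_{6} ; sig = [3:1,1]
  • {2,3,9}:  v_{2} + v_{3} + v_{9} = v_{4} + v_{6} + v_{8} ; sig = [3:1,1,1]
  • {5,8,10}:  v_{5} + v_{8} + v_{10} = 2·v_{7} + v_{9} ; sig = [3:1,2]
  • {2,5,10}:  v_{2} + v_{5} + v_{10} = 3·v_{7} + v_{9} ; sig = [3:1,3]
  • {3,8,9,10}:  v_{3} + v_{8} + v_{9} + v_{10} = 0 ; sig = [4:]
  • {4,6,7,9}:  v_{4} + v_{6} + v_{7} + v_{9} = v_{5} ; sig = [4:1]
  • {4,6,8,10}:  v_{4} + v_{6} + v_{8} + v_{10} = v_{7} ; sig = [4:1]
  • {2,4,6,9}:  v_{2} + v_{4} + v_{6} + v_{9} = v_{5} + v_{8} ; sig = [4:1,1]
  • {2,4,6,10}:  v_{2} + v_{4} + v_{6} + v_{10} = 2·v_{7} ; sig = [4:2]
  • {3,4,6,9,10}:  v_{3} + v_{4} + v_{6} + v_{9} + v_{10} = v_{11} ; sig = [5:1]

Signatures (|P|; sorted positive RHS coefficients), sorted:
[[2:], [2:], [2:1], [2:1,1], [2:1,1,1], [2:1,1,1], [2:1,1,1], [2:1,1,1], [2:1,1,1], [2:1,1,1,1], [2:1,1,1,1], [2:1,1,2], [2:1,1,2], [2:1,1,3,3], [2:1,2,2], [2:2,2], [3:1,1], [3:1,1,1], [3:1,2], [3:1,3], [4:], [4:1], [4:1], [4:1,1], [4:2], [5:1]]


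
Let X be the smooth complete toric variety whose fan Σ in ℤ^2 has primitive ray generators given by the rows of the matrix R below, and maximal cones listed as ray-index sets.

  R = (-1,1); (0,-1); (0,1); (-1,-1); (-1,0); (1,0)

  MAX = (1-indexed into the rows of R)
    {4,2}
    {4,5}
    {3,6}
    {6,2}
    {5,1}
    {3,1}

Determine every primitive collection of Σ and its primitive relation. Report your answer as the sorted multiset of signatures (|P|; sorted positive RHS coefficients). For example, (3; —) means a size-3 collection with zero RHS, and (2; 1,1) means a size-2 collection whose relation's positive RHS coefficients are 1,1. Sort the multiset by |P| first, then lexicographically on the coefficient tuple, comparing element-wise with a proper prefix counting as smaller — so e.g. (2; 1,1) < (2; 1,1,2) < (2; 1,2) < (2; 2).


Primitive collections (9):

  P = {2,3}:  v_{2} + v_{3} = 0 ; sig = (2; —)
  P = {5,6}:  v_{5} + v_{6} = 0 ; sig = (2; —)
  P = {1,2}:  v_{1} + v_{2} = v_{5} ; sig = (2; 1)
  P = {1,6}:  v_{1} + v_{6} = v_{3} ; sig = (2; 1)
  P = {2,5}:  v_{2} + v_{5} = v_{4} ; sig = (2; 1)
  P = {3,4}:  v_{3} + v_{4} = v_{5} ; sig = (2; 1)
  P = {3,5}:  v_{3} + v_{5} = v_{1} ; sig = (2; 1)
  P = {4,6}:  v_{4} + v_{6} = v_{2} ; sig = (2; 1)
  P = {1,4}:  v_{1} + v_{4} = 2·v_{5} ; sig = (2; 2)

so the primitive-relation signature multiset is
{ (2; —) ×2,  (2; 1) ×6,  (2; 2) }


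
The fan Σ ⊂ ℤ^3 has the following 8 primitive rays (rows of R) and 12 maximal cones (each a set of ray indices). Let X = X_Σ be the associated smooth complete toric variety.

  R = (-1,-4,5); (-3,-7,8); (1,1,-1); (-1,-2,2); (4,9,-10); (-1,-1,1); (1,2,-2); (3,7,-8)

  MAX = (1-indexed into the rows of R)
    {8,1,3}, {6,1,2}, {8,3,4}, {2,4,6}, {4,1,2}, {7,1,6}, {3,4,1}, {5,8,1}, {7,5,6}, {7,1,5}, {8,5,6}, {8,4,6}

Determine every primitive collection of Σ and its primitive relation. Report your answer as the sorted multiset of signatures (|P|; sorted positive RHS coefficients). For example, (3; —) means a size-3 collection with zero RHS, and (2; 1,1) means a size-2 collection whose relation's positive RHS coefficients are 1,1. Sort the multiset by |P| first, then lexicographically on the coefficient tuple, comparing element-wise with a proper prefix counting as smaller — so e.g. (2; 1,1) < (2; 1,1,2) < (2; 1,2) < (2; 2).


Minimal non-faces — 14 found among 8 rays, 12 max cones:

  P={2,8}:  v_{2} + v_{8} = 0  →  sig = (2; —)
  P={3,6}:  v_{3} + v_{6} = 0  →  sig = (2; —)
  P={4,7}:  v_{4} + v_{7} = 0  →  sig = (2; —)
  P={2,5}:  v_{2} + v_{5} = v_{7}  →  sig = (2; 1)
  P={4,5}:  v_{4} + v_{5} = v_{8}  →  sig = (2; 1)
  P={7,8}:  v_{7} + v_{8} = v_{5}  →  sig = (2; 1)
  P={2,3}:  v_{2} + v_{3} = v_{1} + v_{4}  →  sig = (2; 1,1)
  P={2,7}:  v_{2} + v_{7} = v_{1} + v_{6}  →  sig = (2; 1,1)
  P={3,7}:  v_{3} + v_{7} = v_{1} + v_{8}  →  sig = (2; 1,1)
  P={3,5}:  v_{3} + v_{5} = v_{1} + 2·v_{8}  →  sig = (2; 1,2)
  P={1,4,6}:  v_{1} + v_{4} + v_{6} = v_{2}  →  sig = (3; 1)
  P={1,4,8}:  v_{1} + v_{4} + v_{8} = v_{3}  →  sig = (3; 1)
  P={1,6,8}:  v_{1} + v_{6} + v_{8} = v_{7}  →  sig = (3; 1)
  P={1,5,6}:  v_{1} + v_{5} + v_{6} = 2·v_{7}  →  sig = (3; 2)

so the primitive-relation signature multiset is
{ (2; —) ×3,  (2; 1) ×3,  (2; 1,1) ×3,  (2; 1,2),  (3; 1) ×3,  (3; 2) }


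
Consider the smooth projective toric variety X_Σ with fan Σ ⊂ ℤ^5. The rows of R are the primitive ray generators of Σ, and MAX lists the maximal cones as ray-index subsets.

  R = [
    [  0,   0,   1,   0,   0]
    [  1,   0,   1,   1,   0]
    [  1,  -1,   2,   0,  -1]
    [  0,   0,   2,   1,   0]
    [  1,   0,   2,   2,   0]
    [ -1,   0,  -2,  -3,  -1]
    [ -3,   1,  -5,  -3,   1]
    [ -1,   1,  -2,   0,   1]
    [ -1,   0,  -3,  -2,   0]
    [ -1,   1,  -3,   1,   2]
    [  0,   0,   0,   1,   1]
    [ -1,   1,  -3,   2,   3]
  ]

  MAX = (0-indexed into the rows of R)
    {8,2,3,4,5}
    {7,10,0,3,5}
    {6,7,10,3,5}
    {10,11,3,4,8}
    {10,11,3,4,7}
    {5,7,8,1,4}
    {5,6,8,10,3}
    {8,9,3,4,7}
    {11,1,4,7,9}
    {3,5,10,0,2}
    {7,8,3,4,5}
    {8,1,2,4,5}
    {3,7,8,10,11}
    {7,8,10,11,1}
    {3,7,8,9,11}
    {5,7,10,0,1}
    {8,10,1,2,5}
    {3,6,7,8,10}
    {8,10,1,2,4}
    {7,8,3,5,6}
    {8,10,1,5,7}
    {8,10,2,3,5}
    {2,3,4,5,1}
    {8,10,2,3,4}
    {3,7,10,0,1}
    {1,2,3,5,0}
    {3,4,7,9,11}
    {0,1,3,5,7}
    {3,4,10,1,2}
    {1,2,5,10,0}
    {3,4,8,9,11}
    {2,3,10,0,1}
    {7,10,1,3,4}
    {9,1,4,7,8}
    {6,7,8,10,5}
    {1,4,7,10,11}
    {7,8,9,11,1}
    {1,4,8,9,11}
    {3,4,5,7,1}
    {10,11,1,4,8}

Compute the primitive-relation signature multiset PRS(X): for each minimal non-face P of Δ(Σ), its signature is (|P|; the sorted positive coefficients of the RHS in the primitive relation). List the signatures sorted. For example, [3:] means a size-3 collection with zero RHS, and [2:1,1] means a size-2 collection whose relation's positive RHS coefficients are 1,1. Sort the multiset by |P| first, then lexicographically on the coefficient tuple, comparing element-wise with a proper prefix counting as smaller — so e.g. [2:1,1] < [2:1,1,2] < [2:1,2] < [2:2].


|primitive collections| = 24. Relations:

  {2,7}:  v_{2} + v_{7} = 0 — sig = [2:]
  {9,10}:  v_{9} + v_{10} = v_{11} — sig = [2:1]
  {0,4}:  v_{0} + v_{4} = v_{1} + v_{3} — sig = [2:1,1]
  {0,8}:  v_{0} + v_{8} = v_{5} + v_{10} — sig = [2:1,1]
  {0,9}:  v_{0} + v_{9} = v_{7} + v_{10} — sig = [2:1,1]
  {5,9}:  v_{5} + v_{9} = v_{7} + v_{8} — sig = [2:1,1]
  {1,6}:  v_{1} + v_{6} = v_{5} + v_{7} + v_{10} — sig = [2:1,1,1]
  {2,9}:  v_{2} + v_{9} = v_{4} + v_{8} + v_{10} — sig = [2:1,1,1]
  {4,6}:  v_{4} + v_{6} = v_{3} + v_{7} + v_{8} — sig = [2:1,1,1]
  {5,11}:  v_{5} + v_{11} = v_{7} + v_{8} + v_{10} — sig = [2:1,1,1]
  {2,6}:  v_{2} + v_{6} = v_{3} + v_{5} + v_{8} + v_{10} — sig = [2:1,1,1,1]
  {2,11}:  v_{2} + v_{11} = v_{4} + v_{8} + 2·v_{10} — sig = [2:1,1,2]
  {0,6}:  v_{0} + v_{6} = v_{3} + 2·v_{5} + v_{7} + 2·v_{10} — sig = [2:1,1,2,2]
  {6,9}:  v_{6} + v_{9} = v_{3} + 2·v_{7} + 2·v_{8} + v_{10} — sig = [2:1,1,2,2]
  {0,11}:  v_{0} + v_{11} = v_{7} + 2·v_{10} — sig = [2:1,2]
  {6,11}:  v_{6} + v_{11} = v_{3} + 2·v_{7} + 2·v_{8} + 2·v_{10} — sig = [2:1,2,2,2]
  {1,3,8}:  v_{1} + v_{3} + v_{8} = 0 — sig = [3:]
  {4,5,10}:  v_{4} + v_{5} + v_{10} = 0 — sig = [3:]
  {1,3,9}:  v_{1} + v_{3} + v_{9} = v_{4} + v_{7} + v_{10} — sig = [3:1,1,1]
  {1,3,11}:  v_{1} + v_{3} + v_{11} = v_{4} + v_{7} + 2·v_{10} — sig = [3:1,1,2]
  {1,3,5,10}:  v_{1} + v_{3} + v_{5} + v_{10} = v_{0} — sig = [4:1]
  {4,7,8,10}:  v_{4} + v_{7} + v_{8} + v_{10} = v_{9} — sig = [4:1]
  {4,7,8,11}:  v_{4} + v_{7} + v_{8} + v_{11} = 2·v_{9} — sig = [4:2]
  {3,5,7,8,10}:  v_{3} + v_{5} + v_{7} + v_{8} + v_{10} = v_{6} — sig = [5:1]

Signatures (|P|; sorted positive RHS coefficients), sorted:
    |P|=2: 16 collections, coeffs (), (1), (1,1), (1,1), (1,1), (1,1), (1,1,1), (1,1,1), (1,1,1), (1,1,1), (1,1,1,1), (1,1,2), (1,1,2,2), (1,1,2,2), (1,2), (1,2,2,2)
    |P|=3: 4 collections, coeffs (), (), (1,1,1), (1,1,2)
    |P|=4: 3 collections, coeffs (1), (1), (2)
    |P|=5: 1 collection, coeffs (1)


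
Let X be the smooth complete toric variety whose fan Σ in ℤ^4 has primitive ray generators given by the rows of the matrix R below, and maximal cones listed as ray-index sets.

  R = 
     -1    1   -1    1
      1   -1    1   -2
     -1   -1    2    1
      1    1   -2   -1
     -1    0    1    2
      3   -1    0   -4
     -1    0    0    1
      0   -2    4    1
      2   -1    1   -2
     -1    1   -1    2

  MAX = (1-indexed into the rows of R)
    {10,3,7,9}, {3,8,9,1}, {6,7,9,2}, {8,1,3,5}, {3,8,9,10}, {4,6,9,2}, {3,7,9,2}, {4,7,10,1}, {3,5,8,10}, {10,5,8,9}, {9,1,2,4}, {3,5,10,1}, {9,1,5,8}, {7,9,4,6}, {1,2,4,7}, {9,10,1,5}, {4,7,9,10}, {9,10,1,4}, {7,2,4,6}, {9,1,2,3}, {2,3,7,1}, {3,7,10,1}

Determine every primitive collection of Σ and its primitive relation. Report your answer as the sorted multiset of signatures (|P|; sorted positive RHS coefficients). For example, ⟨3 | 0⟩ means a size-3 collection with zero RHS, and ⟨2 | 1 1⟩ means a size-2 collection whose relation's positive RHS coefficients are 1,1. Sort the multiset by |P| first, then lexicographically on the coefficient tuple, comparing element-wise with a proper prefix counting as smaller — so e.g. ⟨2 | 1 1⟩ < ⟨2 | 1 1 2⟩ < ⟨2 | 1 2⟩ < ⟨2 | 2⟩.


Σ has 18 primitive collections:

  • {2,10}:  v_{2} + v_{10} = 0  →  sig = ⟨2 | 0⟩
  • {3,4}:  v_{3} + v_{4} = 0  →  sig = ⟨2 | 0⟩
  • {5,6}:  v_{5} + v_{6} = v_{9}  →  sig = ⟨2 | 1⟩
  • {1,6}:  v_{1} + v_{6} = v_{2} + v_{4}  →  sig = ⟨2 | 1 1⟩
  • {4,8}:  v_{4} + v_{8} = v_{5} + v_{9}  →  sig = ⟨2 | 1 1⟩
  • {5,7}:  v_{5} + v_{7} = v_{3} + v_{10}  →  sig = ⟨2 | 1 1⟩
  • {2,5}:  v_{2} + v_{5} = v_{1} + v_{3} + v_{9}  →  sig = ⟨2 | 1 1 1⟩
  • {3,6}:  v_{3} + v_{6} = v_{2} + v_{7} + v_{9}  →  sig = ⟨2 | 1 1 1⟩
  • {4,5}:  v_{4} + v_{5} = v_{1} + v_{9} + v_{10}  →  sig = ⟨2 | 1 1 1⟩
  • {6,10}:  v_{6} + v_{10} = v_{4} + v_{7} + v_{9}  →  sig = ⟨2 | 1 1 1⟩
  • {7,8}:  v_{7} + v_{8} = 2·v_{3} + v_{9} + v_{10}  →  sig = ⟨2 | 1 1 2⟩
  • {6,8}:  v_{6} + v_{8} = v_{3} + 2·v_{9}  →  sig = ⟨2 | 1 2⟩
  • {2,8}:  v_{2} + v_{8} = v_{1} + 2·v_{3} + 2·v_{9}  →  sig = ⟨2 | 1 2 2⟩
  • {1,7,9}:  v_{1} + v_{7} + v_{9} = 0  →  sig = ⟨3 | 0⟩
  • {3,5,9}:  v_{3} + v_{5} + v_{9} = v_{8}  →  sig = ⟨3 | 1⟩
  • {1,8,10}:  v_{1} + v_{8} + v_{10} = 2·v_{5}  →  sig = ⟨3 | 2⟩
  • {1,3,9,10}:  v_{1} + v_{3} + v_{9} + v_{10} = v_{5}  →  sig = ⟨4 | 1⟩
  • {2,4,7,9}:  v_{2} + v_{4} + v_{7} + v_{9} = v_{6}  →  sig = ⟨4 | 1⟩

Hence PRS(X_Σ) =
    |P|=2: 13 collections, coeffs (), (), (1), (1,1), (1,1), (1,1), (1,1,1), (1,1,1), (1,1,1), (1,1,1), (1,1,2), (1,2), (1,2,2)
    |P|=3: 3 collections, coeffs (), (1), (2)
    |P|=4: 2 collections, coeffs (1), (1)


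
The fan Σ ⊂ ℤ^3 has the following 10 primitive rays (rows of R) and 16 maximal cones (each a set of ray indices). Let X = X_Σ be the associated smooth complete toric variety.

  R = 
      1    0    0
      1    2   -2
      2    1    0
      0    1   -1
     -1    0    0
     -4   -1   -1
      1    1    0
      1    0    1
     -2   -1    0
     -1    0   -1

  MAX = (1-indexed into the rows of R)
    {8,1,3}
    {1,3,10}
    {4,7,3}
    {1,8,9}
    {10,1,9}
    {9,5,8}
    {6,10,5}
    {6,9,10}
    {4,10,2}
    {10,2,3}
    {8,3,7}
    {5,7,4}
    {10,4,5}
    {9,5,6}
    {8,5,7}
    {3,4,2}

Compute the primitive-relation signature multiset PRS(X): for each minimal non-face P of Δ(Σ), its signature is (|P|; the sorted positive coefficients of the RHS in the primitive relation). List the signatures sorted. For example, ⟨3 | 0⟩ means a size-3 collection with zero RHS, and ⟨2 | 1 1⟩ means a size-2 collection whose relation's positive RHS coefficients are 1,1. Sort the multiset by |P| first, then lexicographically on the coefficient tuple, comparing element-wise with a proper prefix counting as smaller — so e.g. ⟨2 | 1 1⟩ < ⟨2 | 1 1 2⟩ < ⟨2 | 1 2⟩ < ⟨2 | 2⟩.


Primitive collections (23):

  {1,5}:  v_{1} + v_{5} = 0 — sig = ⟨2 | 0⟩
  {3,9}:  v_{3} + v_{9} = 0 — sig = ⟨2 | 0⟩
  {8,10}:  v_{8} + v_{10} = 0 — sig = ⟨2 | 0⟩
  {1,7}:  v_{1} + v_{7} = v_{3} — sig = ⟨2 | 1⟩
  {3,5}:  v_{3} + v_{5} = v_{7} — sig = ⟨2 | 1⟩
  {4,8}:  v_{4} + v_{8} = v_{7} — sig = ⟨2 | 1⟩
  {7,9}:  v_{7} + v_{9} = v_{5} — sig = ⟨2 | 1⟩
  {7,10}:  v_{7} + v_{10} = v_{4} — sig = ⟨2 | 1⟩
  {1,4}:  v_{1} + v_{4} = v_{3} + v_{10} — sig = ⟨2 | 1 1⟩
  {1,6}:  v_{1} + v_{6} = v_{9} + v_{10} — sig = ⟨2 | 1 1⟩
  {2,8}:  v_{2} + v_{8} = v_{3} + v_{4} — sig = ⟨2 | 1 1⟩
  {2,9}:  v_{2} + v_{9} = v_{4} + v_{10} — sig = ⟨2 | 1 1⟩
  {3,6}:  v_{3} + v_{6} = v_{5} + v_{10} — sig = ⟨2 | 1 1⟩
  {4,9}:  v_{4} + v_{9} = v_{5} + v_{10} — sig = ⟨2 | 1 1⟩
  {6,8}:  v_{6} + v_{8} = v_{5} + v_{9} — sig = ⟨2 | 1 1⟩
  {2,6}:  v_{2} + v_{6} = v_{4} + v_{5} + 2·v_{10} — sig = ⟨2 | 1 1 2⟩
  {2,7}:  v_{2} + v_{7} = v_{3} + 2·v_{4} — sig = ⟨2 | 1 2⟩
  {6,7}:  v_{6} + v_{7} = 2·v_{5} + v_{10} — sig = ⟨2 | 1 2⟩
  {2,5}:  v_{2} + v_{5} = 2·v_{4} — sig = ⟨2 | 2⟩
  {1,2}:  v_{1} + v_{2} = 2·v_{3} + 2·v_{10} — sig = ⟨2 | 2 2⟩
  {4,6}:  v_{4} + v_{6} = 2·v_{5} + 2·v_{10} — sig = ⟨2 | 2 2⟩
  {3,4,10}:  v_{3} + v_{4} + v_{10} = v_{2} — sig = ⟨3 | 1⟩
  {5,9,10}:  v_{5} + v_{9} + v_{10} = v_{6} — sig = ⟨3 | 1⟩

Sorted signature multiset PRS(X):
{ ⟨2 | 0⟩ ×3,  ⟨2 | 1⟩ ×5,  ⟨2 | 1 1⟩ ×7,  ⟨2 | 1 1 2⟩,  ⟨2 | 1 2⟩ ×2,  ⟨2 | 2⟩,  ⟨2 | 2 2⟩ ×2,  ⟨3 | 1⟩ ×2 }


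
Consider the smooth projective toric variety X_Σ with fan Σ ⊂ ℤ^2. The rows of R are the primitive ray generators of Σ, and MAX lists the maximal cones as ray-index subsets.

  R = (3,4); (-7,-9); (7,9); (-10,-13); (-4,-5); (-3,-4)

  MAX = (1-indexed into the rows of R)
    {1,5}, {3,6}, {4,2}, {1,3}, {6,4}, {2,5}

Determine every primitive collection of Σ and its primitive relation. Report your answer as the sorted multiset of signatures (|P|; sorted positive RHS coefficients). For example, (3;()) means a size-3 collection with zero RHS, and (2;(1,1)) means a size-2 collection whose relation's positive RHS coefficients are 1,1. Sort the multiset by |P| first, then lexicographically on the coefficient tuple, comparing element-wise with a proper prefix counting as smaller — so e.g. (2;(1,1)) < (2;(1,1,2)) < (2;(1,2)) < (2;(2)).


9 minimal non-faces of Δ(Σ) (on 6 rays):

  P={1,6}:  v_{1} + v_{6} = 0  ⟹  sig = (2;())
  P={2,3}:  v_{2} + v_{3} = 0  ⟹  sig = (2;())
  P={1,2}:  v_{1} + v_{2} = v_{5}  ⟹  sig = (2;(1))
  P={1,4}:  v_{1} + v_{4} = v_{2}  ⟹  sig = (2;(1))
  P={2,6}:  v_{2} + v_{6} = v_{4}  ⟹  sig = (2;(1))
  P={3,4}:  v_{3} + v_{4} = v_{6}  ⟹  sig = (2;(1))
  P={3,5}:  v_{3} + v_{5} = v_{1}  ⟹  sig = (2;(1))
  P={5,6}:  v_{5} + v_{6} = v_{2}  ⟹  sig = (2;(1))
  P={4,5}:  v_{4} + v_{5} = 2·v_{2}  ⟹  sig = (2;(2))

so the primitive-relation signature multiset is
{ (2;()) ×2,  (2;(1)) ×6,  (2;(2)) }


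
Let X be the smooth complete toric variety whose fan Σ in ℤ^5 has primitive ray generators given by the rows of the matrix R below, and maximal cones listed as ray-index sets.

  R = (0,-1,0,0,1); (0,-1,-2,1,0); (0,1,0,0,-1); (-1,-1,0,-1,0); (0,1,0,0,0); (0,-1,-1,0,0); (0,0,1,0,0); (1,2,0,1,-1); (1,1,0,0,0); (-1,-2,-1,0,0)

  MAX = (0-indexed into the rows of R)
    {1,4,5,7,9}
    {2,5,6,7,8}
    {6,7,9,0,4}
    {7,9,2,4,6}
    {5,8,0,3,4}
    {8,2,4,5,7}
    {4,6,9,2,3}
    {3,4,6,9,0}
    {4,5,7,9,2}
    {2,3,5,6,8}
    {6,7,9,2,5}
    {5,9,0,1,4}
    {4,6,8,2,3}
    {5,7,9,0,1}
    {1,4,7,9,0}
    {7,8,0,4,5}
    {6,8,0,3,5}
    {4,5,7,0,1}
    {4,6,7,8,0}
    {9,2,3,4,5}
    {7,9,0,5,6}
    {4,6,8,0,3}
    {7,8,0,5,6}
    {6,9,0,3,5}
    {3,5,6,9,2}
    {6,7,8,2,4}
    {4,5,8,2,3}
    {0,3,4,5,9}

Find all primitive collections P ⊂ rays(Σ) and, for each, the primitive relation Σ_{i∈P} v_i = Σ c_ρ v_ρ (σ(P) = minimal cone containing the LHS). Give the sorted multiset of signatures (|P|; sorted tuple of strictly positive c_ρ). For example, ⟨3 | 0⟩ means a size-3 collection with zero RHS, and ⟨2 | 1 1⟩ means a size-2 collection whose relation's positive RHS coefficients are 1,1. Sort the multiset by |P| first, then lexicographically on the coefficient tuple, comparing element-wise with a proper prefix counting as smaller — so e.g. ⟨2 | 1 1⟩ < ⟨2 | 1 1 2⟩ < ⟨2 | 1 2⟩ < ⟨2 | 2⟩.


Δ(Σ) — 10 vertices, 9 min non-faces:

  P = {0,2}:  v_{0} + v_{2} = 0 ; sig = ⟨2 | 0⟩
  P = {3,7}:  v_{3} + v_{7} = v_{2} ; sig = ⟨2 | 1⟩
  P = {8,9}:  v_{8} + v_{9} = v_{5} ; sig = ⟨2 | 1⟩
  P = {1,3}:  v_{1} + v_{3} = v_{4} + v_{5} + v_{9} ; sig = ⟨2 | 1 1 1⟩
  P = {1,6}:  v_{1} + v_{6} = v_{0} + v_{7} + v_{9} ; sig = ⟨2 | 1 1 1⟩
  P = {1,2}:  v_{1} + v_{2} = v_{4} + v_{5} + v_{7} + v_{9} ; sig = ⟨2 | 1 1 1 1⟩
  P = {1,8}:  v_{1} + v_{8} = v_{0} + v_{4} + 2·v_{5} + v_{7} ; sig = ⟨2 | 1 1 1 2⟩
  P = {4,5,6}:  v_{4} + v_{5} + v_{6} = 0 ; sig = ⟨3 | 0⟩
  P = {0,4,5,7,9}:  v_{0} + v_{4} + v_{5} + v_{7} + v_{9} = v_{1} ; sig = ⟨5 | 1⟩

so the primitive-relation signature multiset is
{ ⟨2 | 0⟩,  ⟨2 | 1⟩ ×2,  ⟨2 | 1 1 1⟩ ×2,  ⟨2 | 1 1 1 1⟩,  ⟨2 | 1 1 1 2⟩,  ⟨3 | 0⟩,  ⟨5 | 1⟩ }


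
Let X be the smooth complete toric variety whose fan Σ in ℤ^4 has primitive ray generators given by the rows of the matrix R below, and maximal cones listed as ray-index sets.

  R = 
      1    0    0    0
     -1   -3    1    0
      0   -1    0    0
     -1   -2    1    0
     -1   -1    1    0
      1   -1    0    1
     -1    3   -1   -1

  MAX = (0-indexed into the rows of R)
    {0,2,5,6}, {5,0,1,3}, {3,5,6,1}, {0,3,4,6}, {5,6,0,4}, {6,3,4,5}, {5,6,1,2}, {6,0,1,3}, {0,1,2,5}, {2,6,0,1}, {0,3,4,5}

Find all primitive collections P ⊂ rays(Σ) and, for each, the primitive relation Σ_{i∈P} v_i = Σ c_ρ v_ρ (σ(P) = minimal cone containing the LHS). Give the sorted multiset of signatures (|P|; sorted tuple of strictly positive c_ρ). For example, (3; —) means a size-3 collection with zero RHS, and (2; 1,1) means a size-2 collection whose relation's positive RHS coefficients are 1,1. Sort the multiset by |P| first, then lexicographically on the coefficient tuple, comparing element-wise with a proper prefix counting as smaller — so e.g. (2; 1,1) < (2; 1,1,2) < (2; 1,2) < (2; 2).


5 minimal non-faces of Δ(Σ) (on 7 rays):

  • {2,3}:  v_{2} + v_{3} = v_{1}  ⟹  sig = (2; 1)
  • {2,4}:  v_{2} + v_{4} = v_{3}  ⟹  sig = (2; 1)
  • {1,4}:  v_{1} + v_{4} = 2·v_{3}  ⟹  sig = (2; 2)
  • {0,3,5,6}:  v_{0} + v_{3} + v_{5} + v_{6} = 0  ⟹  sig = (4; —)
  • {0,1,5,6}:  v_{0} + v_{1} + v_{5} + v_{6} = v_{2}  ⟹  sig = (4; 1)

so the primitive-relation signature multiset is
    |P|=2: 3 collections, coeffs (1), (1), (2)
    |P|=4: 2 collections, coeffs (), (1)


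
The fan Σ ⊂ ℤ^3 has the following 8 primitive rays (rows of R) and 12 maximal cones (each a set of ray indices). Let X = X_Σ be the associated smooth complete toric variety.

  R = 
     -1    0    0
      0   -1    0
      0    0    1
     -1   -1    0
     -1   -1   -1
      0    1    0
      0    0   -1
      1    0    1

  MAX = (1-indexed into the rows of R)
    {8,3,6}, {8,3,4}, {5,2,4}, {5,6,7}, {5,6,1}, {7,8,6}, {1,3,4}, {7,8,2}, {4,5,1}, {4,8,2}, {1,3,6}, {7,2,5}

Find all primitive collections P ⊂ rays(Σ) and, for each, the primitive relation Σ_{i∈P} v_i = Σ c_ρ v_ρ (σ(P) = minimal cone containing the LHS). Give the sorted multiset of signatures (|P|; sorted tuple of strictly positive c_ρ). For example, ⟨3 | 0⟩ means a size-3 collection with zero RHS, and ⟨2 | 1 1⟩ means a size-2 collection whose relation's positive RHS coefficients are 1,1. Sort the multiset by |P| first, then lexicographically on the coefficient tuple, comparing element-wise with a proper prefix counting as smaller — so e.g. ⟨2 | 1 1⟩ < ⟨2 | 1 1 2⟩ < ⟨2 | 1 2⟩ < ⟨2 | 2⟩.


Primitive collections (10):

  P={2,6}:  v_{2} + v_{6} = 0  ⟹  sig = ⟨2 | 0⟩
  P={3,7}:  v_{3} + v_{7} = 0  ⟹  sig = ⟨2 | 0⟩
  P={1,2}:  v_{1} + v_{2} = v_{4}  ⟹  sig = ⟨2 | 1⟩
  P={1,8}:  v_{1} + v_{8} = v_{3}  ⟹  sig = ⟨2 | 1⟩
  P={3,5}:  v_{3} + v_{5} = v_{4}  ⟹  sig = ⟨2 | 1⟩
  P={4,6}:  v_{4} + v_{6} = v_{1}  ⟹  sig = ⟨2 | 1⟩
  P={4,7}:  v_{4} + v_{7} = v_{5}  ⟹  sig = ⟨2 | 1⟩
  P={5,8}:  v_{5} + v_{8} = v_{2}  ⟹  sig = ⟨2 | 1⟩
  P={1,7}:  v_{1} + v_{7} = v_{5} + v_{6}  ⟹  sig = ⟨2 | 1 1⟩
  P={2,3}:  v_{2} + v_{3} = v_{4} + v_{8}  ⟹  sig = ⟨2 | 1 1⟩

Hence PRS(X_Σ) =
    ⟨2 | 0⟩
    ⟨2 | 0⟩
    ⟨2 | 1⟩
    ⟨2 | 1⟩
    ⟨2 | 1⟩
    ⟨2 | 1⟩
    ⟨2 | 1⟩
    ⟨2 | 1⟩
    ⟨2 | 1 1⟩
    ⟨2 | 1 1⟩


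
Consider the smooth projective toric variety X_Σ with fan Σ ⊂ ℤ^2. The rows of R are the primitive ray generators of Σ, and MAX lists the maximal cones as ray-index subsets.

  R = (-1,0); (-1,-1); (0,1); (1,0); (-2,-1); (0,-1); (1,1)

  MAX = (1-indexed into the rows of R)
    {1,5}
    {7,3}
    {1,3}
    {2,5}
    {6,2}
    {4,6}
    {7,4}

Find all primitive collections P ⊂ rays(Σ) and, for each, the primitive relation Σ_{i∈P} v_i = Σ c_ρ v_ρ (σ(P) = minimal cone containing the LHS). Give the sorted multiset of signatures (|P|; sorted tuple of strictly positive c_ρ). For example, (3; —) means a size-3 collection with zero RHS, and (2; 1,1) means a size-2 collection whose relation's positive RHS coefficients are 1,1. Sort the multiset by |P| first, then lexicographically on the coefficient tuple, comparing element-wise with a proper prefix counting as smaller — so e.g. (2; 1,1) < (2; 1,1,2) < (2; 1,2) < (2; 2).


Σ has 14 primitive collections:

  P={1,4}:  v_{1} + v_{4} = 0  so sig = (2; —)
  P={2,7}:  v_{2} + v_{7} = 0  so sig = (2; —)
  P={3,6}:  v_{3} + v_{6} = 0  so sig = (2; —)
  P={1,2}:  v_{1} + v_{2} = v_{5}  so sig = (2; 1)
  P={1,6}:  v_{1} + v_{6} = v_{2}  so sig = (2; 1)
  P={1,7}:  v_{1} + v_{7} = v_{3}  so sig = (2; 1)
  P={2,3}:  v_{2} + v_{3} = v_{1}  so sig = (2; 1)
  P={2,4}:  v_{2} + v_{4} = v_{6}  so sig = (2; 1)
  P={3,4}:  v_{3} + v_{4} = v_{7}  so sig = (2; 1)
  P={4,5}:  v_{4} + v_{5} = v_{2}  so sig = (2; 1)
  P={5,7}:  v_{5} + v_{7} = v_{1}  so sig = (2; 1)
  P={6,7}:  v_{6} + v_{7} = v_{4}  so sig = (2; 1)
  P={3,5}:  v_{3} + v_{5} = 2·v_{1}  so sig = (2; 2)
  P={5,6}:  v_{5} + v_{6} = 2·v_{2}  so sig = (2; 2)

Sorted signature multiset PRS(X):
    |P|=2: 14 collections, coeffs (), (), (), (1), (1), (1), (1), (1), (1), (1), (1), (1), (2), (2)


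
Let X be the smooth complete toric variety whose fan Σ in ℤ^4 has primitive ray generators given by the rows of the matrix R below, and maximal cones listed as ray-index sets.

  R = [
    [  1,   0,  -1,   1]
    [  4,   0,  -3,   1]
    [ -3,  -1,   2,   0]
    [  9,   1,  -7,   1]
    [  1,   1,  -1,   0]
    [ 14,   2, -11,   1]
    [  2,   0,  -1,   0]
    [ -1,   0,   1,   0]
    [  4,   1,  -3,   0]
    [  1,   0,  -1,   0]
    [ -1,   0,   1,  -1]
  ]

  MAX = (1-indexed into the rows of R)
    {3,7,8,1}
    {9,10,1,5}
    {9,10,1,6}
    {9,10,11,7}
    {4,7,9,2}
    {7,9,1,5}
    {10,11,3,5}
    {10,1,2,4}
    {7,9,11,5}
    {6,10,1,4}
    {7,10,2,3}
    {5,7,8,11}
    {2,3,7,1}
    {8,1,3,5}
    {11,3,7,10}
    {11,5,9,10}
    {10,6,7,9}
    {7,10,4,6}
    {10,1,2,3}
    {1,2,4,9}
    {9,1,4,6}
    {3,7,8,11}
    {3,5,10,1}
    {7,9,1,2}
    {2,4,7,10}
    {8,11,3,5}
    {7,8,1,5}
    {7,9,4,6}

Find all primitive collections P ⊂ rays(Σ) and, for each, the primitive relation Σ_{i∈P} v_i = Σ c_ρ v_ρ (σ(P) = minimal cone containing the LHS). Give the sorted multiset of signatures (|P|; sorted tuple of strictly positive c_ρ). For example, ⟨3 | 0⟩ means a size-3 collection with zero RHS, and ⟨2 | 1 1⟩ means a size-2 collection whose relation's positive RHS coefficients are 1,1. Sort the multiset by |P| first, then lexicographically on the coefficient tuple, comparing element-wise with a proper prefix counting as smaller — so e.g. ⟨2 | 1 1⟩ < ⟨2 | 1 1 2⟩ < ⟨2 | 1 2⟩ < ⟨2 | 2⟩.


|primitive collections| = 23. Relations:

  P={1,11}:  v_{1} + v_{11} = 0 — sig = ⟨2 | 0⟩
  P={8,10}:  v_{8} + v_{10} = 0 — sig = ⟨2 | 0⟩
  P={3,9}:  v_{3} + v_{9} = v_{10} — sig = ⟨2 | 1⟩
  P={2,5}:  v_{2} + v_{5} = v_{1} + v_{9} — sig = ⟨2 | 1 1⟩
  P={2,8}:  v_{2} + v_{8} = v_{1} + v_{7} — sig = ⟨2 | 1 1⟩
  P={2,11}:  v_{2} + v_{11} = v_{7} + v_{10} — sig = ⟨2 | 1 1⟩
  P={4,8}:  v_{4} + v_{8} = v_{2} + v_{9} — sig = ⟨2 | 1 1⟩
  P={6,8}:  v_{6} + v_{8} = v_{4} + v_{9} — sig = ⟨2 | 1 1⟩
  P={8,9}:  v_{8} + v_{9} = v_{5} + v_{7} — sig = ⟨2 | 1 1⟩
  P={4,5}:  v_{4} + v_{5} = v_{1} + 2·v_{9} + v_{10} — sig = ⟨2 | 1 1 2⟩
  P={4,11}:  v_{4} + v_{11} = v_{7} + v_{9} + 2·v_{10} — sig = ⟨2 | 1 1 2⟩
  P={3,4}:  v_{3} + v_{4} = v_{2} + 2·v_{10} — sig = ⟨2 | 1 2⟩
  P={3,6}:  v_{3} + v_{6} = v_{4} + 2·v_{10} — sig = ⟨2 | 1 2⟩
  P={5,6}:  v_{5} + v_{6} = v_{1} + 3·v_{9} + 2·v_{10} — sig = ⟨2 | 1 2 3⟩
  P={6,11}:  v_{6} + v_{11} = v_{7} + 2·v_{9} + 3·v_{10} — sig = ⟨2 | 1 2 3⟩
  P={2,6}:  v_{2} + v_{6} = 2·v_{4} — sig = ⟨2 | 2⟩
  P={3,5,7}:  v_{3} + v_{5} + v_{7} = 0 — sig = ⟨3 | 0⟩
  P={1,7,10}:  v_{1} + v_{7} + v_{10} = v_{2} — sig = ⟨3 | 1⟩
  P={2,9,10}:  v_{2} + v_{9} + v_{10} = v_{4} — sig = ⟨3 | 1⟩
  P={4,9,10}:  v_{4} + v_{9} + v_{10} = v_{6} — sig = ⟨3 | 1⟩
  P={5,7,10}:  v_{5} + v_{7} + v_{10} = v_{9} — sig = ⟨3 | 1⟩
  P={1,6,7}:  v_{1} + v_{6} + v_{7} = v_{2} + v_{4} + v_{9} — sig = ⟨3 | 1 1 1⟩
  P={1,4,7}:  v_{1} + v_{4} + v_{7} = 2·v_{2} + v_{9} — sig = ⟨3 | 1 2⟩

Sorted signature multiset PRS(X):
{ ⟨2 | 0⟩ ×2,  ⟨2 | 1⟩,  ⟨2 | 1 1⟩ ×6,  ⟨2 | 1 1 2⟩ ×2,  ⟨2 | 1 2⟩ ×2,  ⟨2 | 1 2 3⟩ ×2,  ⟨2 | 2⟩,  ⟨3 | 0⟩,  ⟨3 | 1⟩ ×4,  ⟨3 | 1 1 1⟩,  ⟨3 | 1 2⟩ }


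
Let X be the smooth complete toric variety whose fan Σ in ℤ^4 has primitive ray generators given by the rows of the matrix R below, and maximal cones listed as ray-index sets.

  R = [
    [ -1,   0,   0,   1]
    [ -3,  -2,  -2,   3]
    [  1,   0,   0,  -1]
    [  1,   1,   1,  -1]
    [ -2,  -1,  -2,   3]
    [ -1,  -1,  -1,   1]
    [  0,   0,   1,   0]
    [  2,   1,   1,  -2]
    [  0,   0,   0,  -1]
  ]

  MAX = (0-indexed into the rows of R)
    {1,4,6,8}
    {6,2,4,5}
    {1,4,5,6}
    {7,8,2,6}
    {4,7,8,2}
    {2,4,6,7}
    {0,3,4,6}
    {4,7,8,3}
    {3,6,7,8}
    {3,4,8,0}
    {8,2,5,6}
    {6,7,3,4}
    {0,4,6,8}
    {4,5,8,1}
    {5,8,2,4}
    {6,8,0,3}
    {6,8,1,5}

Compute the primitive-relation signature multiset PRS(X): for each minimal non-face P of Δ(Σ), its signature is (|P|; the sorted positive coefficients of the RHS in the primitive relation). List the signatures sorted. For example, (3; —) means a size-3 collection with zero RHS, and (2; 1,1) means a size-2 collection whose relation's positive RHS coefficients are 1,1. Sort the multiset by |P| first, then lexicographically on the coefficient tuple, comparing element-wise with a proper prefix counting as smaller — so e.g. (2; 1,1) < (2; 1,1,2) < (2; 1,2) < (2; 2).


14 minimal non-faces of Δ(Σ) (on 9 rays):

  • {0,2}:  v_{0} + v_{2} = 0 — sig = (2; —)
  • {3,5}:  v_{3} + v_{5} = 0 — sig = (2; —)
  • {0,7}:  v_{0} + v_{7} = v_{3} — sig = (2; 1)
  • {1,7}:  v_{1} + v_{7} = v_{5} — sig = (2; 1)
  • {2,3}:  v_{2} + v_{3} = v_{7} — sig = (2; 1)
  • {5,7}:  v_{5} + v_{7} = v_{2} — sig = (2; 1)
  • {0,5}:  v_{0} + v_{5} = v_{4} + v_{6} + v_{8} — sig = (2; 1,1,1)
  • {1,3}:  v_{1} + v_{3} = v_{4} + v_{6} + v_{8} — sig = (2; 1,1,1)
  • {1,2}:  v_{1} + v_{2} = 2·v_{5} — sig = (2; 2)
  • {0,1}:  v_{0} + v_{1} = 2·v_{4} + 2·v_{6} + 2·v_{8} — sig = (2; 2,2,2)
  • {4,6,7,8}:  v_{4} + v_{6} + v_{7} + v_{8} = 0 — sig = (4; —)
  • {2,4,6,8}:  v_{2} + v_{4} + v_{6} + v_{8} = v_{5} — sig = (4; 1)
  • {3,4,6,8}:  v_{3} + v_{4} + v_{6} + v_{8} = v_{0} — sig = (4; 1)
  • {4,5,6,8}:  v_{4} + v_{5} + v_{6} + v_{8} = v_{1} — sig = (4; 1)

Hence PRS(X_Σ) =
    (2; —)
    (2; —)
    (2; 1)
    (2; 1)
    (2; 1)
    (2; 1)
    (2; 1,1,1)
    (2; 1,1,1)
    (2; 2)
    (2; 2,2,2)
    (4; —)
    (4; 1)
    (4; 1)
    (4; 1)


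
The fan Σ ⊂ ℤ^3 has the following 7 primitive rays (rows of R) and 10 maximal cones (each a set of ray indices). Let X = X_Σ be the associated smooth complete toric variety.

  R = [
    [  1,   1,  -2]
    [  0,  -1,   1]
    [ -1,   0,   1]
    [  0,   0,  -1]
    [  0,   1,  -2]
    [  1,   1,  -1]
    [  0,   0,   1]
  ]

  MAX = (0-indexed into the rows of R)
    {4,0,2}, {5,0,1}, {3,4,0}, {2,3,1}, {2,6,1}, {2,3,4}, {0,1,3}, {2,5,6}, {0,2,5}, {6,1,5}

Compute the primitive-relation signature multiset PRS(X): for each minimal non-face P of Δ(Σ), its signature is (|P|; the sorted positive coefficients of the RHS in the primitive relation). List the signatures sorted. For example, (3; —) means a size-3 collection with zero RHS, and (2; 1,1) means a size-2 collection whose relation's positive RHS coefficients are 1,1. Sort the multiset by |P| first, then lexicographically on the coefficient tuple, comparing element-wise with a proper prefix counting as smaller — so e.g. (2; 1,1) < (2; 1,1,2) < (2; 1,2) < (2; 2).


The 9 primitive collections of Σ (r=7, n=3):

  P={3,6}:  v_{3} + v_{6} = 0  →  sig = (2; —)
  P={0,6}:  v_{0} + v_{6} = v_{5}  →  sig = (2; 1)
  P={1,4}:  v_{1} + v_{4} = v_{3}  →  sig = (2; 1)
  P={3,5}:  v_{3} + v_{5} = v_{0}  →  sig = (2; 1)
  P={4,6}:  v_{4} + v_{6} = v_{0} + v_{2}  →  sig = (2; 1,1)
  P={4,5}:  v_{4} + v_{5} = 2·v_{0} + v_{2}  →  sig = (2; 1,2)
  P={0,1,2}:  v_{0} + v_{1} + v_{2} = 0  →  sig = (3; —)
  P={0,2,3}:  v_{0} + v_{2} + v_{3} = v_{4}  →  sig = (3; 1)
  P={1,2,5}:  v_{1} + v_{2} + v_{5} = v_{6}  →  sig = (3; 1)

Signatures (|P|; sorted positive RHS coefficients), sorted:
{ (2; —),  (2; 1) ×3,  (2; 1,1),  (2; 1,2),  (3; —),  (3; 1) ×2 }


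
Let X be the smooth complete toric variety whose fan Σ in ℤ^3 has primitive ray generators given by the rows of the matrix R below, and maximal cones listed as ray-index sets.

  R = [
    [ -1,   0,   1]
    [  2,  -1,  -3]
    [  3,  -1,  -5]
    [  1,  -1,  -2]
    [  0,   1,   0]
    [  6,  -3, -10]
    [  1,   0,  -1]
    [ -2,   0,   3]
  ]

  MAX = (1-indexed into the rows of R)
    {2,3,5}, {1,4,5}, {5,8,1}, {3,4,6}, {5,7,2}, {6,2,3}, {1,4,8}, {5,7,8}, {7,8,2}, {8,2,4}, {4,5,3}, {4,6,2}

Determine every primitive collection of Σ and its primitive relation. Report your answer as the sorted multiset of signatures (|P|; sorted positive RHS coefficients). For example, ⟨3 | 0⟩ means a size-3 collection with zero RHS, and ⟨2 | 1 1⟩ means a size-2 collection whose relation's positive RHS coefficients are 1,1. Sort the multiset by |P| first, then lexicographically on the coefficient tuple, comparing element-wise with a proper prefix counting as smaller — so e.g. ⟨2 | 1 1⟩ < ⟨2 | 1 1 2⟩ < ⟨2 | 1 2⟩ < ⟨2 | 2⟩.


14 minimal non-faces of Δ(Σ) (on 8 rays):

  P = {1,7}:  v_{1} + v_{7} = 0  so sig = ⟨2 | 0⟩
  P = {1,2}:  v_{1} + v_{2} = v_{4}  so sig = ⟨2 | 1⟩
  P = {3,8}:  v_{3} + v_{8} = v_{4}  so sig = ⟨2 | 1⟩
  P = {4,7}:  v_{4} + v_{7} = v_{2}  so sig = ⟨2 | 1⟩
  P = {1,3}:  v_{1} + v_{3} = 2·v_{4} + v_{5}  so sig = ⟨2 | 1 2⟩
  P = {1,6}:  v_{1} + v_{6} = v_{3} + 2·v_{4}  so sig = ⟨2 | 1 2⟩
  P = {3,7}:  v_{3} + v_{7} = 2·v_{2} + v_{5}  so sig = ⟨2 | 1 2⟩
  P = {6,7}:  v_{6} + v_{7} = 2·v_{2} + v_{3}  so sig = ⟨2 | 1 2⟩
  P = {6,8}:  v_{6} + v_{8} = v_{2} + 2·v_{4}  so sig = ⟨2 | 1 2⟩
  P = {5,6}:  v_{5} + v_{6} = 2·v_{3}  so sig = ⟨2 | 2⟩
  P = {2,5,8}:  v_{2} + v_{5} + v_{8} = 0  so sig = ⟨3 | 0⟩
  P = {2,3,4}:  v_{2} + v_{3} + v_{4} = v_{6}  so sig = ⟨3 | 1⟩
  P = {2,4,5}:  v_{2} + v_{4} + v_{5} = v_{3}  so sig = ⟨3 | 1⟩
  P = {4,5,8}:  v_{4} + v_{5} + v_{8} = v_{1}  so sig = ⟨3 | 1⟩

so the primitive-relation signature multiset is
    ⟨2 | 0⟩
    ⟨2 | 1⟩
    ⟨2 | 1⟩
    ⟨2 | 1⟩
    ⟨2 | 1 2⟩
    ⟨2 | 1 2⟩
    ⟨2 | 1 2⟩
    ⟨2 | 1 2⟩
    ⟨2 | 1 2⟩
    ⟨2 | 2⟩
    ⟨3 | 0⟩
    ⟨3 | 1⟩
    ⟨3 | 1⟩
    ⟨3 | 1⟩


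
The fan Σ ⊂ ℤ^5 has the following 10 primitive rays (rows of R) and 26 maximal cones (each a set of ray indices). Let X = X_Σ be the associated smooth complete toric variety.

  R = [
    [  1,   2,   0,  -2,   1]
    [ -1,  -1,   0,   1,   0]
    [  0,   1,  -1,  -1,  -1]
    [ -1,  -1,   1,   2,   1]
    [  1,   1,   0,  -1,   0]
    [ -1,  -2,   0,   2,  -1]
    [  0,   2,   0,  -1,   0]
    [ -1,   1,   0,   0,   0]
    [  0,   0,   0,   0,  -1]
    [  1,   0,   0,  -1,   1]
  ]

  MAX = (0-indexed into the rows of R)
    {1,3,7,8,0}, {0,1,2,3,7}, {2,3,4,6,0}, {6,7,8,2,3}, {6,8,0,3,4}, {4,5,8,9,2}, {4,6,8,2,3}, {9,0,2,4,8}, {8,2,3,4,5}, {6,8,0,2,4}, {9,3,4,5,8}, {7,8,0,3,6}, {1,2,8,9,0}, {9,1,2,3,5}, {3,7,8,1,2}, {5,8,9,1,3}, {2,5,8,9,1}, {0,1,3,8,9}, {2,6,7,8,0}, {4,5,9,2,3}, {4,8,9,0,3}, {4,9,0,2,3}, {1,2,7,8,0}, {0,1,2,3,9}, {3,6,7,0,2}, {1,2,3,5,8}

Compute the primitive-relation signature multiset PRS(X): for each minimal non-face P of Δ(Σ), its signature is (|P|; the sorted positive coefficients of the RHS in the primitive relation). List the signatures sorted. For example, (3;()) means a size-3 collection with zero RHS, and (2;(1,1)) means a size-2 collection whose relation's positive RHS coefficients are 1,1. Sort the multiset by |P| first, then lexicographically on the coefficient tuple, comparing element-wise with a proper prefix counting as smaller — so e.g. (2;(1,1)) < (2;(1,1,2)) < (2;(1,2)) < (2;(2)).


Δ(Σ) — 10 vertices, 10 min non-faces:

  • {0,5}:  v_{0} + v_{5} = 0 — sig = (2;())
  • {1,4}:  v_{1} + v_{4} = 0 — sig = (2;())
  • {1,6}:  v_{1} + v_{6} = v_{7} — sig = (2;(1))
  • {4,7}:  v_{4} + v_{7} = v_{6} — sig = (2;(1))
  • {6,9}:  v_{6} + v_{9} = v_{0} — sig = (2;(1))
  • {7,9}:  v_{7} + v_{9} = v_{0} + v_{1} — sig = (2;(1,1))
  • {5,6}:  v_{5} + v_{6} = v_{2} + v_{3} + v_{8} — sig = (2;(1,1,1))
  • {5,7}:  v_{5} + v_{7} = v_{1} + v_{2} + v_{3} + v_{8} — sig = (2;(1,1,1,1))
  • {2,3,8,9}:  v_{2} + v_{3} + v_{8} + v_{9} = 0 — sig = (4;())
  • {0,2,3,8}:  v_{0} + v_{2} + v_{3} + v_{8} = v_{6} — sig = (4;(1))

Sorted signature multiset PRS(X):
{ (2;()) ×2,  (2;(1)) ×3,  (2;(1,1)),  (2;(1,1,1)),  (2;(1,1,1,1)),  (4;()),  (4;(1)) }
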